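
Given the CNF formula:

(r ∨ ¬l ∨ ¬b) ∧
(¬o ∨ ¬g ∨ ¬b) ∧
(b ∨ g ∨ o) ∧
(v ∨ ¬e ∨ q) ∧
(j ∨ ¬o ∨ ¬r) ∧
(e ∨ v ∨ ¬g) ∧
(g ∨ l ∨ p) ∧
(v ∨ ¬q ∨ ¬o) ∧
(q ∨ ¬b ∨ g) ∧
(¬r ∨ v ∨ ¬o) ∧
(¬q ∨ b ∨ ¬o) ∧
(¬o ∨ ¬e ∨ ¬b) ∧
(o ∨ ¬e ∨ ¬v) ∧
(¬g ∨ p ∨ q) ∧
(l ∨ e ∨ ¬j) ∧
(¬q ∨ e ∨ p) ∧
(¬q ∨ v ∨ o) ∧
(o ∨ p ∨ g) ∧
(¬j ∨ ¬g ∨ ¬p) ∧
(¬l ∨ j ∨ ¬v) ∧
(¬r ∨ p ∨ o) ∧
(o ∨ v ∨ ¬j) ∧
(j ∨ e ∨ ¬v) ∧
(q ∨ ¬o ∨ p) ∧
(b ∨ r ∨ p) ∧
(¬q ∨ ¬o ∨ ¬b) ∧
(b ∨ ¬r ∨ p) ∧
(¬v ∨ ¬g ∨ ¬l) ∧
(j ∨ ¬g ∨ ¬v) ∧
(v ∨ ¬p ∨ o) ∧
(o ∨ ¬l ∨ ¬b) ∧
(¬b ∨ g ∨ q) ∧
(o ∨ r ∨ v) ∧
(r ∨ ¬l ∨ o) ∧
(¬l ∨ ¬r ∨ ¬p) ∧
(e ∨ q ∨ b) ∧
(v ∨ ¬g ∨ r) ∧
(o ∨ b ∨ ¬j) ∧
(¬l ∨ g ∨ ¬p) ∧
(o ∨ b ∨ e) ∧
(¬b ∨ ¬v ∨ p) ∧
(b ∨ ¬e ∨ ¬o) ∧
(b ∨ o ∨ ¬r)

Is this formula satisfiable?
No

No, the formula is not satisfiable.

No assignment of truth values to the variables can make all 43 clauses true simultaneously.

The formula is UNSAT (unsatisfiable).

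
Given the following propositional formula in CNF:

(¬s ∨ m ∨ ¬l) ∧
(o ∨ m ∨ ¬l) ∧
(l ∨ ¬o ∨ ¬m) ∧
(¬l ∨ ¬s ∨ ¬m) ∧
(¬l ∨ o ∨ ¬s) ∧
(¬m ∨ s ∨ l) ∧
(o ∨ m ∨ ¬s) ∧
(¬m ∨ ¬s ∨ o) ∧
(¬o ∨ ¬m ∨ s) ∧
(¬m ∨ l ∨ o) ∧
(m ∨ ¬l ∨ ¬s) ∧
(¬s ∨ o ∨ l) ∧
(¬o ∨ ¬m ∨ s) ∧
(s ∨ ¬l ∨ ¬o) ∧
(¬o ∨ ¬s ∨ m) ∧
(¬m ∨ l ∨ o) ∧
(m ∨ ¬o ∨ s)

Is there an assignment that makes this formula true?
Yes

Yes, the formula is satisfiable.

One satisfying assignment is: o=False, l=False, m=False, s=False

Verification: With this assignment, all 17 clauses evaluate to true.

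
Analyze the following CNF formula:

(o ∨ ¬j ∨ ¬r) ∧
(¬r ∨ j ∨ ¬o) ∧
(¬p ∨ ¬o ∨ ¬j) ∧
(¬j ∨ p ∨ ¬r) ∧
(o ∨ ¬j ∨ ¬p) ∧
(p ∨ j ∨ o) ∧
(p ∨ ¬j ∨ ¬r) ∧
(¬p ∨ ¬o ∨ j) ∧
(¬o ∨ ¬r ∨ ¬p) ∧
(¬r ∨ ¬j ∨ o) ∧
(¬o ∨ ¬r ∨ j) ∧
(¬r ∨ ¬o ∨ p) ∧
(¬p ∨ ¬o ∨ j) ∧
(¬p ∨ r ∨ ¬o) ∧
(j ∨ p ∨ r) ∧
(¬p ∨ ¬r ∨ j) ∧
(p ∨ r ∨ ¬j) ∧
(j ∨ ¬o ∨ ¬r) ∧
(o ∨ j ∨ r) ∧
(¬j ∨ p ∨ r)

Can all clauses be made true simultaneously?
No

No, the formula is not satisfiable.

No assignment of truth values to the variables can make all 20 clauses true simultaneously.

The formula is UNSAT (unsatisfiable).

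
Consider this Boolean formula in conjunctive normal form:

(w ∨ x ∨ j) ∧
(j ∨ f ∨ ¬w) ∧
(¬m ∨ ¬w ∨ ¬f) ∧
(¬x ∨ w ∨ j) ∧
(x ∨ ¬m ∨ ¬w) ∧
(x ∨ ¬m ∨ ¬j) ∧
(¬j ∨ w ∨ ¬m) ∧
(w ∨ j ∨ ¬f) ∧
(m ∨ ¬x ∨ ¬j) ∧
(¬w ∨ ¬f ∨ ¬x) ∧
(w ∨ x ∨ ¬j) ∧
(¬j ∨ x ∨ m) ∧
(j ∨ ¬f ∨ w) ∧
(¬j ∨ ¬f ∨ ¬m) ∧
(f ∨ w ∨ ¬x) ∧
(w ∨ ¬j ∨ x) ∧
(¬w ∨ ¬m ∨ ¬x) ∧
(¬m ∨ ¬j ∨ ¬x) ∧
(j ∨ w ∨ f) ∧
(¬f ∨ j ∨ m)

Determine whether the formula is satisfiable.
No

No, the formula is not satisfiable.

No assignment of truth values to the variables can make all 20 clauses true simultaneously.

The formula is UNSAT (unsatisfiable).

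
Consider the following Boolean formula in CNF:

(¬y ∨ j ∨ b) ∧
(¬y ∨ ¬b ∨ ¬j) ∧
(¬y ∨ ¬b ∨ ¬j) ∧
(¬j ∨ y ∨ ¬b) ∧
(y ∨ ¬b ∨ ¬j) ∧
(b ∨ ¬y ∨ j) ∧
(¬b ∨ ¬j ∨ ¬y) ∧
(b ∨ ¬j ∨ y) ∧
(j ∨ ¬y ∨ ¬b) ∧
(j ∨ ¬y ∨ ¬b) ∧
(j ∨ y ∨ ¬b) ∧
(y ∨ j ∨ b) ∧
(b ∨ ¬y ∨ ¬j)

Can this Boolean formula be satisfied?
No

No, the formula is not satisfiable.

No assignment of truth values to the variables can make all 13 clauses true simultaneously.

The formula is UNSAT (unsatisfiable).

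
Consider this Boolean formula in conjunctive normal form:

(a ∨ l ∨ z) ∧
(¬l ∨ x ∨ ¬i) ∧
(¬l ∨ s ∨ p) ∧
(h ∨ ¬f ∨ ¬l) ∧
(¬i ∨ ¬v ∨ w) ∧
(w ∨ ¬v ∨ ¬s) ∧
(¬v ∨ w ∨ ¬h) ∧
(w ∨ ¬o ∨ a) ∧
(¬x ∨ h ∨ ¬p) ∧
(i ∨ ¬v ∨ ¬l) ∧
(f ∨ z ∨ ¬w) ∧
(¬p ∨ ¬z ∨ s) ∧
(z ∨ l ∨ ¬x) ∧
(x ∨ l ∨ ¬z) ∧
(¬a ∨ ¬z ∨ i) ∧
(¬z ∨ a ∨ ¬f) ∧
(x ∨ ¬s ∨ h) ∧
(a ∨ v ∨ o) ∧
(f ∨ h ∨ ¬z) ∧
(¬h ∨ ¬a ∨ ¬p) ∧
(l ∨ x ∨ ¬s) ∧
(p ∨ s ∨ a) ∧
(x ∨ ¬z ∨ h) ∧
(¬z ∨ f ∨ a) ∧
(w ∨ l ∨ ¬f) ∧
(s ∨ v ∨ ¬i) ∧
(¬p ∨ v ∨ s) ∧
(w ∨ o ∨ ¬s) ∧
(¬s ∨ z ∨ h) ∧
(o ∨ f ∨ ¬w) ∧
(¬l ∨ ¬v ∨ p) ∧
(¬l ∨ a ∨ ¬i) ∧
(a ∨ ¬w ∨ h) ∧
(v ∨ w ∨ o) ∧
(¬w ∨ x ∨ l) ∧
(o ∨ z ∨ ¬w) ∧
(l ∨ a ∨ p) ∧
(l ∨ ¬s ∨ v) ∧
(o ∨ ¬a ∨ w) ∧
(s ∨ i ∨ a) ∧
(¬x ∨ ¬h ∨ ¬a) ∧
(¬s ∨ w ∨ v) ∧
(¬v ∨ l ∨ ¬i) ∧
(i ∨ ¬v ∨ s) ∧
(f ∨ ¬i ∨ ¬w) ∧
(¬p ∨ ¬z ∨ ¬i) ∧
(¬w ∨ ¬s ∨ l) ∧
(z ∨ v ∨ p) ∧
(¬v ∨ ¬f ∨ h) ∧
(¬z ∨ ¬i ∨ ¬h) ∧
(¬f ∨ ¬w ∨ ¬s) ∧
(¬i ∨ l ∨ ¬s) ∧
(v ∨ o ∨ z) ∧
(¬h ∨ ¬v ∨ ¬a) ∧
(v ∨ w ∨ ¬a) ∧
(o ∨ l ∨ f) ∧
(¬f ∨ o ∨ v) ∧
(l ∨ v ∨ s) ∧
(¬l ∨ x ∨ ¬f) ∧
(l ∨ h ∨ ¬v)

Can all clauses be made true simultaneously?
No

No, the formula is not satisfiable.

No assignment of truth values to the variables can make all 60 clauses true simultaneously.

The formula is UNSAT (unsatisfiable).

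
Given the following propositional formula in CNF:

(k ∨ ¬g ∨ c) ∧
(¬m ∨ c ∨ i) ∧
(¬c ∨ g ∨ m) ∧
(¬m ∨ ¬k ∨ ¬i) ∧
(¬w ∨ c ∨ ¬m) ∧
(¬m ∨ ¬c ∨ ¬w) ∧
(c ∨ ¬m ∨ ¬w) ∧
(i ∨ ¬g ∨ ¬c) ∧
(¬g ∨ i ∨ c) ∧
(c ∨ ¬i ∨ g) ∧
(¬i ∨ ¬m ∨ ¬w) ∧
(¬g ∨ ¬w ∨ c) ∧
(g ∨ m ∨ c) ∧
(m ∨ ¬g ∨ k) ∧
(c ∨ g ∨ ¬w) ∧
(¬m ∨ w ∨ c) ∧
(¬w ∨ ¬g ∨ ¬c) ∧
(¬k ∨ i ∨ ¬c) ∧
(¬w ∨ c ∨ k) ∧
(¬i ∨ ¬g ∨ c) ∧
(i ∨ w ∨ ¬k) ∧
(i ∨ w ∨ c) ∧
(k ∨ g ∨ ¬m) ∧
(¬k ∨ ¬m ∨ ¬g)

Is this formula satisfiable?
Yes

Yes, the formula is satisfiable.

One satisfying assignment is: c=True, w=False, m=False, k=True, i=True, g=True

Verification: With this assignment, all 24 clauses evaluate to true.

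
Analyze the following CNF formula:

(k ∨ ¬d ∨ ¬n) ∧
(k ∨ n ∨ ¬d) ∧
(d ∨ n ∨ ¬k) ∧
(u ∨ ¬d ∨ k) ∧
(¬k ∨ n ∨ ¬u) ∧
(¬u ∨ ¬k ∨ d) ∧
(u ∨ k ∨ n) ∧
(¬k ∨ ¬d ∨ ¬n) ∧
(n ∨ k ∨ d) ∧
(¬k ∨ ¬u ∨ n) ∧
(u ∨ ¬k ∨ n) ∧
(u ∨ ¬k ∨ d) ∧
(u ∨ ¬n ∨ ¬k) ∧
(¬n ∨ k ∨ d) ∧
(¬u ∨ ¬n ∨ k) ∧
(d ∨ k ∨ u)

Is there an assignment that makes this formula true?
No

No, the formula is not satisfiable.

No assignment of truth values to the variables can make all 16 clauses true simultaneously.

The formula is UNSAT (unsatisfiable).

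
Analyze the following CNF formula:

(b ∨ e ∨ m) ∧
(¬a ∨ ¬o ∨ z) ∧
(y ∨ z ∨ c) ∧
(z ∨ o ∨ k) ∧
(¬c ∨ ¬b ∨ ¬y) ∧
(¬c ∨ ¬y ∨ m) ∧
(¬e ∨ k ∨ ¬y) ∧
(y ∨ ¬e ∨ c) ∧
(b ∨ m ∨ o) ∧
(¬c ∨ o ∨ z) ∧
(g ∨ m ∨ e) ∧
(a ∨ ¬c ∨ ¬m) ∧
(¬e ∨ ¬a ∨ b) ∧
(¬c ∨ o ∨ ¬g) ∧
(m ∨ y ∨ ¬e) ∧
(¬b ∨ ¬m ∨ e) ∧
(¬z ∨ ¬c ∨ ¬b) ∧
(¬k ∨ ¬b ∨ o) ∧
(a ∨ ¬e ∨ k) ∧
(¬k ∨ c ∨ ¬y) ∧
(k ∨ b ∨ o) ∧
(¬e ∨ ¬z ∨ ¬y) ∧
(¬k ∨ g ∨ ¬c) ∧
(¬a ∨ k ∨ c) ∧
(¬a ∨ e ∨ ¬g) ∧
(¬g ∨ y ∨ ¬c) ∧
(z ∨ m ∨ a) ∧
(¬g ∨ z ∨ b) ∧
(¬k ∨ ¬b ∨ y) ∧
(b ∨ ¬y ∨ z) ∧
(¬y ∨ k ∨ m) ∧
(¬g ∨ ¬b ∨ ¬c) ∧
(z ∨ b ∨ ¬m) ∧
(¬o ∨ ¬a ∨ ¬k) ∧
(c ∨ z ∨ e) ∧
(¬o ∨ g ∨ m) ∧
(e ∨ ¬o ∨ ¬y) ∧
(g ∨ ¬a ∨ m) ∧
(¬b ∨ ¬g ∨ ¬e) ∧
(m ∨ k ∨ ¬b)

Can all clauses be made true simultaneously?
Yes

Yes, the formula is satisfiable.

One satisfying assignment is: b=False, k=False, o=True, y=False, c=False, a=False, e=False, z=True, g=False, m=True

Verification: With this assignment, all 40 clauses evaluate to true.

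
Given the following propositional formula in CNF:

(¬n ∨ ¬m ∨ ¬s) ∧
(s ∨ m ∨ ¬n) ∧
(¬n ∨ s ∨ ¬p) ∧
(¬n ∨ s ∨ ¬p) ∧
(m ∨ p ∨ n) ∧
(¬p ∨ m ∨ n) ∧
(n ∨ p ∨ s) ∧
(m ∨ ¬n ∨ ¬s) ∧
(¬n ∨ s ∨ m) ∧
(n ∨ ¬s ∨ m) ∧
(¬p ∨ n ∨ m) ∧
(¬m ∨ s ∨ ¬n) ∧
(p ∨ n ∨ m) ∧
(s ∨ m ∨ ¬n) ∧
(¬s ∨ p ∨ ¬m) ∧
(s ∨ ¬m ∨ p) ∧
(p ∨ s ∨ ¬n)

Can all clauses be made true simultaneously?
Yes

Yes, the formula is satisfiable.

One satisfying assignment is: n=False, s=False, m=True, p=True

Verification: With this assignment, all 17 clauses evaluate to true.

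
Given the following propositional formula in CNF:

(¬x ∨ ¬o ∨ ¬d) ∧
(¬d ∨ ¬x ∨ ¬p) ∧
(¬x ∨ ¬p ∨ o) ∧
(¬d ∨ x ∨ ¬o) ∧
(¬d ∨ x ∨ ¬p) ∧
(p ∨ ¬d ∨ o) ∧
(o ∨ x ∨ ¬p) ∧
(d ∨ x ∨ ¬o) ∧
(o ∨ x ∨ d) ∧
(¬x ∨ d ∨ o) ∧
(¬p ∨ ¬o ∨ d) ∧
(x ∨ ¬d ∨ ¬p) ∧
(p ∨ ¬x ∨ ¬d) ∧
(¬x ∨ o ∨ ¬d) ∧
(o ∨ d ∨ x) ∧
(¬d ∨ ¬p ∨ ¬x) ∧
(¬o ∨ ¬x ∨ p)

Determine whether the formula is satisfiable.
No

No, the formula is not satisfiable.

No assignment of truth values to the variables can make all 17 clauses true simultaneously.

The formula is UNSAT (unsatisfiable).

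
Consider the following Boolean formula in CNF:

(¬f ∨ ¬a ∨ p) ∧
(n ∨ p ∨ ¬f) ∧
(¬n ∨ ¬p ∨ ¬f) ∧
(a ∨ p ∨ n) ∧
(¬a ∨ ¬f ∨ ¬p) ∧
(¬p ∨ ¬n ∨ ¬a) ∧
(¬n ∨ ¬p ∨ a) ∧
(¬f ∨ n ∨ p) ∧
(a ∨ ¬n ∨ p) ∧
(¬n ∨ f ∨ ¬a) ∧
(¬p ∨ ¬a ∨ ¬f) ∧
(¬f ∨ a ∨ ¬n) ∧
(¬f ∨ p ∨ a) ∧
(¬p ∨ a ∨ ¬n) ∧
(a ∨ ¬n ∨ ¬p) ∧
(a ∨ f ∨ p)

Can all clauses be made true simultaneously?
Yes

Yes, the formula is satisfiable.

One satisfying assignment is: a=True, p=False, n=False, f=False

Verification: With this assignment, all 16 clauses evaluate to true.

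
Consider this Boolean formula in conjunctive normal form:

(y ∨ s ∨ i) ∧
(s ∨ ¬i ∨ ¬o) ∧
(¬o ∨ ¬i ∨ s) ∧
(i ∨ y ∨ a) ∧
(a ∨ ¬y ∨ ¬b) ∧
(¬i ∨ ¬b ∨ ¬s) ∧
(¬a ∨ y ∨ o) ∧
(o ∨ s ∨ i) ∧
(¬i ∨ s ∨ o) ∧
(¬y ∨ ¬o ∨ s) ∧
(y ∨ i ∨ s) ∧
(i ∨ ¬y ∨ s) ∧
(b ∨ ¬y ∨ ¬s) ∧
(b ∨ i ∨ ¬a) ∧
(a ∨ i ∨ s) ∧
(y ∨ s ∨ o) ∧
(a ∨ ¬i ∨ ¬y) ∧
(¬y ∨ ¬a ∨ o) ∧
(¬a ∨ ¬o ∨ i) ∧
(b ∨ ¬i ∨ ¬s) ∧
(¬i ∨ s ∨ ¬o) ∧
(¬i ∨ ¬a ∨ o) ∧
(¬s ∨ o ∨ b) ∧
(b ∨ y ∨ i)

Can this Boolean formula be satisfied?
No

No, the formula is not satisfiable.

No assignment of truth values to the variables can make all 24 clauses true simultaneously.

The formula is UNSAT (unsatisfiable).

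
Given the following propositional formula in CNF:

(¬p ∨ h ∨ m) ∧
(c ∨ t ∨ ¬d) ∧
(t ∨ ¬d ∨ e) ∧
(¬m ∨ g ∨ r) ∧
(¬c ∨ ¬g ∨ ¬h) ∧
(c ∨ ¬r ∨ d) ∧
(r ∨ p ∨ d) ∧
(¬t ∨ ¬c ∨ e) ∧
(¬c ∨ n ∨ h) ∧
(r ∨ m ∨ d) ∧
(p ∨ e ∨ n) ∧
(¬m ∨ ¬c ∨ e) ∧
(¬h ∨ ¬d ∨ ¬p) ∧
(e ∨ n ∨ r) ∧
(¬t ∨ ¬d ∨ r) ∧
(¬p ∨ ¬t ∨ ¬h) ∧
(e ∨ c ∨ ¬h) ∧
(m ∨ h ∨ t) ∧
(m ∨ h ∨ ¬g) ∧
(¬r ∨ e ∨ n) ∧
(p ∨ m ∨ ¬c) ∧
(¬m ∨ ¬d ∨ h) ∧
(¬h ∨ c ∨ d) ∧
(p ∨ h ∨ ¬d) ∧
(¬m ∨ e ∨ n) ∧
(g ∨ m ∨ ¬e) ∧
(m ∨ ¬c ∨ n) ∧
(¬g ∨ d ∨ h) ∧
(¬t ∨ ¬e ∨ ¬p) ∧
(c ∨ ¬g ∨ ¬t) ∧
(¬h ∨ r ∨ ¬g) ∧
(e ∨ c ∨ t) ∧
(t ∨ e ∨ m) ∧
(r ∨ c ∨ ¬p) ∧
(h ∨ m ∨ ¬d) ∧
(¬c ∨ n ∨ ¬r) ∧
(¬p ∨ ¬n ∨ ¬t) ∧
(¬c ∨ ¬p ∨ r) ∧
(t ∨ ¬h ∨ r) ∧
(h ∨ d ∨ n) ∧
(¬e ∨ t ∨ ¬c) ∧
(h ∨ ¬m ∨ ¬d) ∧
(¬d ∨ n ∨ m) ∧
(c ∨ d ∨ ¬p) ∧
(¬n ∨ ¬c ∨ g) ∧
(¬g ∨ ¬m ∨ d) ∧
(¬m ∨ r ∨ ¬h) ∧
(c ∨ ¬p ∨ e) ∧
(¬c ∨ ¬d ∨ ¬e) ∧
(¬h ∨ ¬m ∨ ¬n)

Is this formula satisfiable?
Yes

Yes, the formula is satisfiable.

One satisfying assignment is: h=True, n=False, r=True, p=False, d=True, t=True, e=True, c=False, m=True, g=False

Verification: With this assignment, all 50 clauses evaluate to true.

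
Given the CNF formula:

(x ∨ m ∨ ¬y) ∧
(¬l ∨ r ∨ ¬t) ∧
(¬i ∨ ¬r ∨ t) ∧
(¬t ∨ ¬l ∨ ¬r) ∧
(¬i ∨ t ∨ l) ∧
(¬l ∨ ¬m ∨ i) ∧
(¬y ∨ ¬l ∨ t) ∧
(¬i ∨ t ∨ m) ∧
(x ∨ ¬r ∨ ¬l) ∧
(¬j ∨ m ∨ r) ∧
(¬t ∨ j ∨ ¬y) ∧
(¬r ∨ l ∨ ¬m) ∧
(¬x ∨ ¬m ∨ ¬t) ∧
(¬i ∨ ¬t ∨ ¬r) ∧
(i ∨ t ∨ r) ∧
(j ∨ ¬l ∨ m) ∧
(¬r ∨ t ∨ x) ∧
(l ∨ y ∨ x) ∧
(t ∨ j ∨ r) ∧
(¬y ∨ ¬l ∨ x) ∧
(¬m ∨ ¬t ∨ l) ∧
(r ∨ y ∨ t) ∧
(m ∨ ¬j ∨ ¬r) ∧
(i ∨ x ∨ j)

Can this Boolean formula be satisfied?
Yes

Yes, the formula is satisfiable.

One satisfying assignment is: j=False, y=False, l=False, m=False, r=False, i=False, t=True, x=True

Verification: With this assignment, all 24 clauses evaluate to true.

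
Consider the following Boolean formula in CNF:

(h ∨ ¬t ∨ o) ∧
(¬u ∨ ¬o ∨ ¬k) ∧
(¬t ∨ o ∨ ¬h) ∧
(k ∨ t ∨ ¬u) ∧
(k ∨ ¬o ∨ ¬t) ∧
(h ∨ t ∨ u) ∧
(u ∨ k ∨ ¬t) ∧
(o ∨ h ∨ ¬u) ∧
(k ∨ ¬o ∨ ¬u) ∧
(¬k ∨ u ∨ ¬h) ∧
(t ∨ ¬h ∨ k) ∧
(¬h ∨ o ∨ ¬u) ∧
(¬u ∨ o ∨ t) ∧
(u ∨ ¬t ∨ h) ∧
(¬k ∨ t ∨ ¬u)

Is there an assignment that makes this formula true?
No

No, the formula is not satisfiable.

No assignment of truth values to the variables can make all 15 clauses true simultaneously.

The formula is UNSAT (unsatisfiable).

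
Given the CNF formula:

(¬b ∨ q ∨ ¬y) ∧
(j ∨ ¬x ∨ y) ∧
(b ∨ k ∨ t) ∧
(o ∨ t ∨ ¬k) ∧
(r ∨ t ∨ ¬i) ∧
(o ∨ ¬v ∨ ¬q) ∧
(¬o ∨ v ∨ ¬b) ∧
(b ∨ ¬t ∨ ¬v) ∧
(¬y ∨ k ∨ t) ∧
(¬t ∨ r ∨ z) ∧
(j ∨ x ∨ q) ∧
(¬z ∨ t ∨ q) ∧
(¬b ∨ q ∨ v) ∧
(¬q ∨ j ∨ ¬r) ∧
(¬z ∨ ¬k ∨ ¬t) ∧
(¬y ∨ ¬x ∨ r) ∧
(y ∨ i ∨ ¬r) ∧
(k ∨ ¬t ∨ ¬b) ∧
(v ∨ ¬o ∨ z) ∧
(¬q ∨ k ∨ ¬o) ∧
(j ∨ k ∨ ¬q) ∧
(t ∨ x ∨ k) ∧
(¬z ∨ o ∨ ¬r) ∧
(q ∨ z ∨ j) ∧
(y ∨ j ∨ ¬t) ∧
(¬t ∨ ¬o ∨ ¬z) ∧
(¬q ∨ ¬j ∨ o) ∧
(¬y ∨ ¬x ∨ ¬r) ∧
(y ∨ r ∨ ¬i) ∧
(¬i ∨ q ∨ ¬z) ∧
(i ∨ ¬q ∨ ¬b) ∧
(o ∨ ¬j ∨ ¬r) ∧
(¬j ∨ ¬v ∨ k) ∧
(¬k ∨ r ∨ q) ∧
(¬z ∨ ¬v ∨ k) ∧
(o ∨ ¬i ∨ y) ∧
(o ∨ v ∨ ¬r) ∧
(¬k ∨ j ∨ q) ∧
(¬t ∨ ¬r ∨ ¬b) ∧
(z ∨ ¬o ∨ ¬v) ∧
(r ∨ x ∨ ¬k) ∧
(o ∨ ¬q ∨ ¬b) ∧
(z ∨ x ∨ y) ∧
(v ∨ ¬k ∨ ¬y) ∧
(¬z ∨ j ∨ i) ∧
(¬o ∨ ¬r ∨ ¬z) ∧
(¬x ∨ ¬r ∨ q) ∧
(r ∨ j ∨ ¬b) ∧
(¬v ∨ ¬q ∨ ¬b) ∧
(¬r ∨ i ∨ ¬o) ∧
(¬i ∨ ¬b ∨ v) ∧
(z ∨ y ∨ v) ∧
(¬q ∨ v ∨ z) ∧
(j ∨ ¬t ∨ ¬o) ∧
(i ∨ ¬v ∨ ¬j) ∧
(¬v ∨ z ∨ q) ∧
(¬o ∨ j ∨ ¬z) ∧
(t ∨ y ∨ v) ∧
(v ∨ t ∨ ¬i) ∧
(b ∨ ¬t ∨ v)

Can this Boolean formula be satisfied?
No

No, the formula is not satisfiable.

No assignment of truth values to the variables can make all 60 clauses true simultaneously.

The formula is UNSAT (unsatisfiable).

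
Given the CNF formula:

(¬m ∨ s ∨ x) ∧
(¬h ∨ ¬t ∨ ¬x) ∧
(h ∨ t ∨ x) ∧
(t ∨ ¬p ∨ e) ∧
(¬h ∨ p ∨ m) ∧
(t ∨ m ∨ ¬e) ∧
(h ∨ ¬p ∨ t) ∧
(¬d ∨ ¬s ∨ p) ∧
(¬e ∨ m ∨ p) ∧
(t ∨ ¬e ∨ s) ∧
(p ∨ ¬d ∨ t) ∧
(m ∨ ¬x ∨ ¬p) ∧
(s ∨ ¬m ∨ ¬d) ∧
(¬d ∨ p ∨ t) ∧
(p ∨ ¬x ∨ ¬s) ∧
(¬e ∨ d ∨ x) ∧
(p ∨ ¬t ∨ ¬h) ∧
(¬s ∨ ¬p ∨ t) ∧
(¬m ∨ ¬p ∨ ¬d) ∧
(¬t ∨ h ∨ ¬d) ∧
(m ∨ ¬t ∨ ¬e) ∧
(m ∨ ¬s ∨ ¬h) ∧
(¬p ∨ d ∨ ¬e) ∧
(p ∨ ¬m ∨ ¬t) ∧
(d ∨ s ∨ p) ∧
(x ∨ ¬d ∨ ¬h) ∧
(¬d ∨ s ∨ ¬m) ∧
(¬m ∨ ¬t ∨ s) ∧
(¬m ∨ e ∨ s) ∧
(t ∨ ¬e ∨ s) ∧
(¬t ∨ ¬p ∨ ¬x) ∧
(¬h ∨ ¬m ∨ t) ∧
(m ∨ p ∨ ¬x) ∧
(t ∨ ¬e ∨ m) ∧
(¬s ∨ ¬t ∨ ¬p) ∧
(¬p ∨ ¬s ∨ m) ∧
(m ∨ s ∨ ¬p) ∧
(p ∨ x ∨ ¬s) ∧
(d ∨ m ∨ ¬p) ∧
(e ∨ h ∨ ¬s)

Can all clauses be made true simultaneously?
No

No, the formula is not satisfiable.

No assignment of truth values to the variables can make all 40 clauses true simultaneously.

The formula is UNSAT (unsatisfiable).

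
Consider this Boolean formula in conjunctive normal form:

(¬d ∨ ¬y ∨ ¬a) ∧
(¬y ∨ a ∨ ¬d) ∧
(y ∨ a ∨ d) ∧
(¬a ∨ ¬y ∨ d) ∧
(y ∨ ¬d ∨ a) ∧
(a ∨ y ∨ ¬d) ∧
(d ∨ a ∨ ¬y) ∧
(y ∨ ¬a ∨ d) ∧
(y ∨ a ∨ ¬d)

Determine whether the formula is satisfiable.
Yes

Yes, the formula is satisfiable.

One satisfying assignment is: a=True, d=True, y=False

Verification: With this assignment, all 9 clauses evaluate to true.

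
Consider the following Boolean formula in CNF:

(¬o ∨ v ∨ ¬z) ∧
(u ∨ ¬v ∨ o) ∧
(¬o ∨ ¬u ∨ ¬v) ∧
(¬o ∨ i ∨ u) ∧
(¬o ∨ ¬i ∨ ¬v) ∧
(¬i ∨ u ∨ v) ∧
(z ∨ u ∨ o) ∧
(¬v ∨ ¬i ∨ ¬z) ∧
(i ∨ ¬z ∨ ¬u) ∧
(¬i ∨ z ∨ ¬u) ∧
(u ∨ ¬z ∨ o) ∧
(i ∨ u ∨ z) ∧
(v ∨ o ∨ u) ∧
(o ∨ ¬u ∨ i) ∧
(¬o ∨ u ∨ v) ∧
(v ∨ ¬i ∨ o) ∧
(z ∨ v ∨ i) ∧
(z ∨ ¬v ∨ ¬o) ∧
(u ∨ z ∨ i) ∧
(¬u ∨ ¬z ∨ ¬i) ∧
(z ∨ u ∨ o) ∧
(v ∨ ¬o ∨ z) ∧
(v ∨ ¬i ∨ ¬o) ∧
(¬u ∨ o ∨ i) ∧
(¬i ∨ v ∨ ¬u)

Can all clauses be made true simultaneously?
No

No, the formula is not satisfiable.

No assignment of truth values to the variables can make all 25 clauses true simultaneously.

The formula is UNSAT (unsatisfiable).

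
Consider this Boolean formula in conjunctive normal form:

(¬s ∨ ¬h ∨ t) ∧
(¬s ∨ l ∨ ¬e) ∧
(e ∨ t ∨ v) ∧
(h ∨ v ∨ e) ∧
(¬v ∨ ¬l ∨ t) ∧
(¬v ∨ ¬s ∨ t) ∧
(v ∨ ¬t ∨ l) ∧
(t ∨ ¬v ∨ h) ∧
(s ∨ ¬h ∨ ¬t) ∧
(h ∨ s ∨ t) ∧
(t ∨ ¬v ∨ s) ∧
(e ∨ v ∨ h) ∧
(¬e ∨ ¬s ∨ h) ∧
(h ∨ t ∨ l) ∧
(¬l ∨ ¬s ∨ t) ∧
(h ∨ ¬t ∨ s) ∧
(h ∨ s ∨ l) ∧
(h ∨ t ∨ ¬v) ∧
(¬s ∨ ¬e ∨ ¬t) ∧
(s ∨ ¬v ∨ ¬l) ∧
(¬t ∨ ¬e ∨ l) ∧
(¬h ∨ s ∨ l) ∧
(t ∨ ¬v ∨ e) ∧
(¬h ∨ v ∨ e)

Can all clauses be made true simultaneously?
Yes

Yes, the formula is satisfiable.

One satisfying assignment is: e=False, v=True, s=True, t=True, h=False, l=False

Verification: With this assignment, all 24 clauses evaluate to true.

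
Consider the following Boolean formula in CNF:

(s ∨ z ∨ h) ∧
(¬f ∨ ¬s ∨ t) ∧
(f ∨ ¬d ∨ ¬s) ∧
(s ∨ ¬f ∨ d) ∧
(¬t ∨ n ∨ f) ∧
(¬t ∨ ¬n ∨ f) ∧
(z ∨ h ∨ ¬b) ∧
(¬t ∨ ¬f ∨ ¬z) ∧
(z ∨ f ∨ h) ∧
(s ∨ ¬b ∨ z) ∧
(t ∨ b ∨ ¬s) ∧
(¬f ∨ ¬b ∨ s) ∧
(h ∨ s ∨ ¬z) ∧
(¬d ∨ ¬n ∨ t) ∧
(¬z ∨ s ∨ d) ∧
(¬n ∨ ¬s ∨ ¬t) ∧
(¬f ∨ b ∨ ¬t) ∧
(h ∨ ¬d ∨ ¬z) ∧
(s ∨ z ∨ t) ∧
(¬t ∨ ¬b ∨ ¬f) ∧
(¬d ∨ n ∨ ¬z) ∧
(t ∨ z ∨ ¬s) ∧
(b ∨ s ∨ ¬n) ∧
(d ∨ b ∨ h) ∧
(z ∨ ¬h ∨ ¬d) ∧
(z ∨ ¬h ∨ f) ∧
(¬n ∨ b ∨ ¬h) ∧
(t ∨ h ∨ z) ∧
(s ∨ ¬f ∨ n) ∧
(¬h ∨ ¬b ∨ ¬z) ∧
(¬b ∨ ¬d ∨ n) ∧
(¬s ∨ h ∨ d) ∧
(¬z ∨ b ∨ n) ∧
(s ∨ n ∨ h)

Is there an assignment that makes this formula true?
No

No, the formula is not satisfiable.

No assignment of truth values to the variables can make all 34 clauses true simultaneously.

The formula is UNSAT (unsatisfiable).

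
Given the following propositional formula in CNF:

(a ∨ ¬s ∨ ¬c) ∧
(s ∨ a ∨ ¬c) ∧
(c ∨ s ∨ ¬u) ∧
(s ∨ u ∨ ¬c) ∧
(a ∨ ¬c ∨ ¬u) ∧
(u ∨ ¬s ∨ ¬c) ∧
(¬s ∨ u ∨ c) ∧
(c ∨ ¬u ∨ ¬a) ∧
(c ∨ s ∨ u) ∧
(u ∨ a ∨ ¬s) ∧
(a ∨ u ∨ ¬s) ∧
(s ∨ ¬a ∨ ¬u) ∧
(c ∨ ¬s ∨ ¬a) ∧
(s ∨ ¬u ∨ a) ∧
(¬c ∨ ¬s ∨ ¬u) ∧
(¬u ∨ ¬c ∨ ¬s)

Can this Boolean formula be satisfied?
Yes

Yes, the formula is satisfiable.

One satisfying assignment is: c=False, s=True, u=True, a=False

Verification: With this assignment, all 16 clauses evaluate to true.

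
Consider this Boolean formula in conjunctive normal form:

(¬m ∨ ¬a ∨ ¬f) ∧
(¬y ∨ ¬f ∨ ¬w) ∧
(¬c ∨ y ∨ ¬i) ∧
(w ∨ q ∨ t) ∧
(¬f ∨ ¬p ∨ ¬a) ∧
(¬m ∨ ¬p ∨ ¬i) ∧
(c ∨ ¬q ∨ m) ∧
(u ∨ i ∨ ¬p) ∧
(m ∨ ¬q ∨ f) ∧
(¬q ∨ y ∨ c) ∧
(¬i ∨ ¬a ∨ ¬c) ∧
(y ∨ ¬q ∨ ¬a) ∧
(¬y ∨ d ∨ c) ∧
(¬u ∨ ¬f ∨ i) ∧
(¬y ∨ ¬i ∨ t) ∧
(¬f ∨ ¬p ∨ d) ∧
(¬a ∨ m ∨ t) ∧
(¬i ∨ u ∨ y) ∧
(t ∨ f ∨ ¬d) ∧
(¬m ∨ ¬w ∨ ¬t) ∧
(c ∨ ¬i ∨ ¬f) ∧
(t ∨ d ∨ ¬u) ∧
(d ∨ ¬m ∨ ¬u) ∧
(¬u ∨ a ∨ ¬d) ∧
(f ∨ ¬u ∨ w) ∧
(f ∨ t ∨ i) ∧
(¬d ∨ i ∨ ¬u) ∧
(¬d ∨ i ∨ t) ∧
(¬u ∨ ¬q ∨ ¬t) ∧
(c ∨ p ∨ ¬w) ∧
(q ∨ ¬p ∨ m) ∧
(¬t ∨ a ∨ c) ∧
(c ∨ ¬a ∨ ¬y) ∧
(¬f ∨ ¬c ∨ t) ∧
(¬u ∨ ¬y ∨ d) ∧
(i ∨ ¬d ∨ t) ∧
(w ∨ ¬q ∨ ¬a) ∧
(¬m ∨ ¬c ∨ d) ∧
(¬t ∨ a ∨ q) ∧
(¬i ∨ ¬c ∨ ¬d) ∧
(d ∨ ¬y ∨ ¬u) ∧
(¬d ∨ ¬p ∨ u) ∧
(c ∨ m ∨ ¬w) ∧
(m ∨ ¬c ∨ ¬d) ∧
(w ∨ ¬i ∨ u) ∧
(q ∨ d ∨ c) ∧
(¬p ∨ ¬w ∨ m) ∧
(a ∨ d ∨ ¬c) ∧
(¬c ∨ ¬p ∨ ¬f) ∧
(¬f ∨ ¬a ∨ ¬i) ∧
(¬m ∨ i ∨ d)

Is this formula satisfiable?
Yes

Yes, the formula is satisfiable.

One satisfying assignment is: i=False, y=False, m=False, p=False, a=True, u=False, q=False, f=False, t=True, w=False, d=False, c=True

Verification: With this assignment, all 51 clauses evaluate to true.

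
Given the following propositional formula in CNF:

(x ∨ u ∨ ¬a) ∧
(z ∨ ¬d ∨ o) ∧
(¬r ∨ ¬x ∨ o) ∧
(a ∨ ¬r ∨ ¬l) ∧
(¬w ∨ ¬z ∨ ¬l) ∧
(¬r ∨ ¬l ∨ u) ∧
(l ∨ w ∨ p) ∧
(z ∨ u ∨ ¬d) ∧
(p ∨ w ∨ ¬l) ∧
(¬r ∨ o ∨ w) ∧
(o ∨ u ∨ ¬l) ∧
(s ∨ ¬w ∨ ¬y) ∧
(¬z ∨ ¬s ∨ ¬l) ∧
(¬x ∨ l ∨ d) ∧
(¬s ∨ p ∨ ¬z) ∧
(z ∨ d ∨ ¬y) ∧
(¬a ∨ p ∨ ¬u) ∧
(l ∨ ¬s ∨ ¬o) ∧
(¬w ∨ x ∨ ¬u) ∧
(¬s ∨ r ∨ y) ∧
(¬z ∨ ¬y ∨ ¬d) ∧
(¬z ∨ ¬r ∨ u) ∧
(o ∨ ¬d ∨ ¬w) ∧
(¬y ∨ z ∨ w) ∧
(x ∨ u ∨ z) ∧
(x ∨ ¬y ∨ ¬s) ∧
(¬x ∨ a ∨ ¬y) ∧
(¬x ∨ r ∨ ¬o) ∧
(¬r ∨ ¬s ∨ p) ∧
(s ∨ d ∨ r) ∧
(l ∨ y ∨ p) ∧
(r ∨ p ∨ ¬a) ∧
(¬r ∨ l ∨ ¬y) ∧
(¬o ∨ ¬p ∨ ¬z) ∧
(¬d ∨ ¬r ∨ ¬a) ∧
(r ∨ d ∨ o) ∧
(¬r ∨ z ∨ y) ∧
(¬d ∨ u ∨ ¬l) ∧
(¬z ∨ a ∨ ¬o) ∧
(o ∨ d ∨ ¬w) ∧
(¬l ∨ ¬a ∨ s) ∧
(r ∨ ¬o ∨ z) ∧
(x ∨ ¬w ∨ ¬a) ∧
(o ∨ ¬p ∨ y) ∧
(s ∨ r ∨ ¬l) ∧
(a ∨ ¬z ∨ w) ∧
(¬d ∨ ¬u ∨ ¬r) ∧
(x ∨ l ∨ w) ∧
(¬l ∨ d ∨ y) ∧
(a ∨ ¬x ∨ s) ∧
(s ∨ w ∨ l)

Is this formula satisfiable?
No

No, the formula is not satisfiable.

No assignment of truth values to the variables can make all 51 clauses true simultaneously.

The formula is UNSAT (unsatisfiable).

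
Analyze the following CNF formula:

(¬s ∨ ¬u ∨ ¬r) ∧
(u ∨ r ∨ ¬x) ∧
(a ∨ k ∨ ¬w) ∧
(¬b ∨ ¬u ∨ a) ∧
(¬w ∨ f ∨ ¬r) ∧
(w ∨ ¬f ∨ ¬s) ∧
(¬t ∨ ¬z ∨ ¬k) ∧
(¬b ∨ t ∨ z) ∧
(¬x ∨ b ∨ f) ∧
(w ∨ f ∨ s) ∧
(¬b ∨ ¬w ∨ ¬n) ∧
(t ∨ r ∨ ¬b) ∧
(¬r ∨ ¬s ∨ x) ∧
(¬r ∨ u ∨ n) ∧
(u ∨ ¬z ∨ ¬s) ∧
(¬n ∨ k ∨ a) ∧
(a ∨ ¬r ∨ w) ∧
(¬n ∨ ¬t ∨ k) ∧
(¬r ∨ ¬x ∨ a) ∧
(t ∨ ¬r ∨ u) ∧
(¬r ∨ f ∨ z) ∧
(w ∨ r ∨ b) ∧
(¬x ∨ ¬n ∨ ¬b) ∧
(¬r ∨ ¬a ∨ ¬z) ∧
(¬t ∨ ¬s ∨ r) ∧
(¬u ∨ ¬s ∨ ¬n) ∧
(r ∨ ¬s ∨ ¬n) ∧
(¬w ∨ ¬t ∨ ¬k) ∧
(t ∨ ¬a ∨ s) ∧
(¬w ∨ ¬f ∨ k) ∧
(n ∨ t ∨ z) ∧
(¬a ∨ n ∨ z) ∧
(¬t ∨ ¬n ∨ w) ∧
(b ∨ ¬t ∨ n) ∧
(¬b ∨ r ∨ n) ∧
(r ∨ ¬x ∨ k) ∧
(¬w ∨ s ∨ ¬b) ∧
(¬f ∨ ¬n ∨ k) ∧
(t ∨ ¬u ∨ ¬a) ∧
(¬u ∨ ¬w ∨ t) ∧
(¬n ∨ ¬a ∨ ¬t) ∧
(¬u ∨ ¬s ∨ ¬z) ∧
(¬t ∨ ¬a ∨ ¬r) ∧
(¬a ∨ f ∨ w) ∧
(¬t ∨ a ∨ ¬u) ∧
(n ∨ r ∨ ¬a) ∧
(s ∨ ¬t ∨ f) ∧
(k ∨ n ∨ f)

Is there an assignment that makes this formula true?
Yes

Yes, the formula is satisfiable.

One satisfying assignment is: r=False, n=False, f=False, w=True, x=False, b=False, a=False, u=False, t=False, z=True, s=False, k=True

Verification: With this assignment, all 48 clauses evaluate to true.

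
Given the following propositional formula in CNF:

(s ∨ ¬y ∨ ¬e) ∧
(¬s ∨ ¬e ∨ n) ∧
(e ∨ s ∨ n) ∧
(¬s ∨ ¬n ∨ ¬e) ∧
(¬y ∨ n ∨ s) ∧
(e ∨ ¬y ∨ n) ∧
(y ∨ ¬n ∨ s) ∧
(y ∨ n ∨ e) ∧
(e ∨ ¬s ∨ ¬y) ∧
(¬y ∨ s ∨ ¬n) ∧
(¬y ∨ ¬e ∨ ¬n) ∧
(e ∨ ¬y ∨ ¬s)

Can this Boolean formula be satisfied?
Yes

Yes, the formula is satisfiable.

One satisfying assignment is: n=False, e=True, y=False, s=False

Verification: With this assignment, all 12 clauses evaluate to true.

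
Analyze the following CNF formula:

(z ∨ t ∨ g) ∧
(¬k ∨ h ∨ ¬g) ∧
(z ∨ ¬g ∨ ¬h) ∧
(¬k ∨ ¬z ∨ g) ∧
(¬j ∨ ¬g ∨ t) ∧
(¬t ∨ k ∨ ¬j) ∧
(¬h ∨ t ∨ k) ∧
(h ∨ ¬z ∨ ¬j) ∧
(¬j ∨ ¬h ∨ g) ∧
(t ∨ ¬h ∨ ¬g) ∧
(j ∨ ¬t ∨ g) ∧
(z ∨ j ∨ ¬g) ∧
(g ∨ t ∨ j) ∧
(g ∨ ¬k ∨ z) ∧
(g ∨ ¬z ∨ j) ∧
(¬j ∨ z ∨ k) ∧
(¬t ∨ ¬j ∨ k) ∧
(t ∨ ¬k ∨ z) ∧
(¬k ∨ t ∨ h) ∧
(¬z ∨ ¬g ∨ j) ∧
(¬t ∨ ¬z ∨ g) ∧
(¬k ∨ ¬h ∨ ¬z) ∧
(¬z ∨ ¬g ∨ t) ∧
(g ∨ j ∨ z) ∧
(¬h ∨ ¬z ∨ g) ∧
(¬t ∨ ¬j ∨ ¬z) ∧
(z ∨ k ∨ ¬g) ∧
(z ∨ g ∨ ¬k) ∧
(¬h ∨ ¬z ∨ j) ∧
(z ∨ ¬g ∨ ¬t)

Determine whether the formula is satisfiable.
No

No, the formula is not satisfiable.

No assignment of truth values to the variables can make all 30 clauses true simultaneously.

The formula is UNSAT (unsatisfiable).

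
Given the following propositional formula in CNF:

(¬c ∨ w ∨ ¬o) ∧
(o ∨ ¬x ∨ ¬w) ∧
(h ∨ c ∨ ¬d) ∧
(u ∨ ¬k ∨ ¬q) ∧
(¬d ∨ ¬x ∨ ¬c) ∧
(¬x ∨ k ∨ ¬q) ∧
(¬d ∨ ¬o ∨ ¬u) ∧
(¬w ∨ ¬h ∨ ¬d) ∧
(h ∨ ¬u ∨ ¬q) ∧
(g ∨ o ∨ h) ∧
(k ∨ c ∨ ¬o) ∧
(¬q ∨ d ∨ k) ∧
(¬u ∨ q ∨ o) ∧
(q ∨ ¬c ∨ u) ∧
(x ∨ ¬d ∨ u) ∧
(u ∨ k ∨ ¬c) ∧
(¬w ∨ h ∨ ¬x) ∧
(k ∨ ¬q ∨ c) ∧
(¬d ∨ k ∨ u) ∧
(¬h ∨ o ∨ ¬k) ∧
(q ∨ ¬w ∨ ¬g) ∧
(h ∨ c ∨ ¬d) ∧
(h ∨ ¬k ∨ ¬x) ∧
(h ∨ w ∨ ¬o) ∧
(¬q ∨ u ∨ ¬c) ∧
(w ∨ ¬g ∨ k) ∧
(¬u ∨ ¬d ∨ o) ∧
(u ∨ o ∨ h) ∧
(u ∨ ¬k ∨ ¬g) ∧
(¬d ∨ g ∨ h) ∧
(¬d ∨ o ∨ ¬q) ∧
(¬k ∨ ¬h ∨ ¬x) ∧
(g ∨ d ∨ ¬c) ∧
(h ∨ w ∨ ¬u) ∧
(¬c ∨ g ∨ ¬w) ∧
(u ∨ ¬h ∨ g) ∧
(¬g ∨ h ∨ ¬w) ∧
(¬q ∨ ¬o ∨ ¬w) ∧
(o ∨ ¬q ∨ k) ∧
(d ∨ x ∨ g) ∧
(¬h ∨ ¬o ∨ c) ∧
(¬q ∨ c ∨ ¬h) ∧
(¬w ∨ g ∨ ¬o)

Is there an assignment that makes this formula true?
No

No, the formula is not satisfiable.

No assignment of truth values to the variables can make all 43 clauses true simultaneously.

The formula is UNSAT (unsatisfiable).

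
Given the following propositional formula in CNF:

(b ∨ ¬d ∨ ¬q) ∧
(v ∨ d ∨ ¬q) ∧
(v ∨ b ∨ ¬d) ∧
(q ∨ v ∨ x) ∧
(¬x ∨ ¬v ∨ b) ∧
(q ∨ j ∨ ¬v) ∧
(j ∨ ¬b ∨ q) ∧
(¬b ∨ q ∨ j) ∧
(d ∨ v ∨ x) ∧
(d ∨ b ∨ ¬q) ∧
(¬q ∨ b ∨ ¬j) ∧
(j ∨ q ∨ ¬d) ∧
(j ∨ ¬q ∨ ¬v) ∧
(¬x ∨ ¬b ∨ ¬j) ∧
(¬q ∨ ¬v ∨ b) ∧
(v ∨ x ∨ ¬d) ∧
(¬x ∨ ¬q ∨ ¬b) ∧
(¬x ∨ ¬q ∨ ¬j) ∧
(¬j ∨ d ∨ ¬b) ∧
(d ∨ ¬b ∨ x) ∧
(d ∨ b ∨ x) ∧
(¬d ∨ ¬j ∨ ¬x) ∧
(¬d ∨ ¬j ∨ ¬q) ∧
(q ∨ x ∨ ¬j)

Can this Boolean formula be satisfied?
Yes

Yes, the formula is satisfiable.

One satisfying assignment is: d=False, q=False, b=False, j=True, x=True, v=False

Verification: With this assignment, all 24 clauses evaluate to true.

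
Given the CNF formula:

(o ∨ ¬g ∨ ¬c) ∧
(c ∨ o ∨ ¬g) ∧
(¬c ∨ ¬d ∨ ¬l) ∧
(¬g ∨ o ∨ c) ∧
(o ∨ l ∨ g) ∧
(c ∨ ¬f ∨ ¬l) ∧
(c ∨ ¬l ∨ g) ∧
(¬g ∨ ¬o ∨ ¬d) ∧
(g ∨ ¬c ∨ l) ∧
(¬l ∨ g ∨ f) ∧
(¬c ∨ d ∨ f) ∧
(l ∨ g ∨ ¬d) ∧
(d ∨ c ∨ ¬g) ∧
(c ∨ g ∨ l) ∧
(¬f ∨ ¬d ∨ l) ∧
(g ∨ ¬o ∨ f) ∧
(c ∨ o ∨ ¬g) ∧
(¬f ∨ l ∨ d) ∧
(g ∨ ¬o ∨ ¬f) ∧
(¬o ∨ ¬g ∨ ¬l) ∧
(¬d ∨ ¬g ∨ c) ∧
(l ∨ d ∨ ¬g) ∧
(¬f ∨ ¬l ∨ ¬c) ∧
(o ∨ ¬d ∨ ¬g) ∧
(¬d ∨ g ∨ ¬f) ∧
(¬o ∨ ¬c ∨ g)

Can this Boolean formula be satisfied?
No

No, the formula is not satisfiable.

No assignment of truth values to the variables can make all 26 clauses true simultaneously.

The formula is UNSAT (unsatisfiable).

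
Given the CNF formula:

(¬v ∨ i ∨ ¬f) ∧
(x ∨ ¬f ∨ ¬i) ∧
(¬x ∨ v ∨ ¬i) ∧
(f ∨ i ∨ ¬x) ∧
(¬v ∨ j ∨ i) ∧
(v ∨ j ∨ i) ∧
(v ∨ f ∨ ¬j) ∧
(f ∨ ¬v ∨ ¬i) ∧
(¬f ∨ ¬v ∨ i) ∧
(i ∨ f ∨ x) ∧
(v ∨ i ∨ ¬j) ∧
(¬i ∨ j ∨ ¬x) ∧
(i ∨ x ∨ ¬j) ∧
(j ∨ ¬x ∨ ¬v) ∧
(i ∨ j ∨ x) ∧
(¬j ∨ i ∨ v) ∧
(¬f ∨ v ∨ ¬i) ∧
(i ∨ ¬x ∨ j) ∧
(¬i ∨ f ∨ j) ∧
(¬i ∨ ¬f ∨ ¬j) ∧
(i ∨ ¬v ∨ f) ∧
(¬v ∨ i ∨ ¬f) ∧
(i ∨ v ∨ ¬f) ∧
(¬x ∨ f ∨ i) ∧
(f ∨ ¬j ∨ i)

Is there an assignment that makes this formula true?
No

No, the formula is not satisfiable.

No assignment of truth values to the variables can make all 25 clauses true simultaneously.

The formula is UNSAT (unsatisfiable).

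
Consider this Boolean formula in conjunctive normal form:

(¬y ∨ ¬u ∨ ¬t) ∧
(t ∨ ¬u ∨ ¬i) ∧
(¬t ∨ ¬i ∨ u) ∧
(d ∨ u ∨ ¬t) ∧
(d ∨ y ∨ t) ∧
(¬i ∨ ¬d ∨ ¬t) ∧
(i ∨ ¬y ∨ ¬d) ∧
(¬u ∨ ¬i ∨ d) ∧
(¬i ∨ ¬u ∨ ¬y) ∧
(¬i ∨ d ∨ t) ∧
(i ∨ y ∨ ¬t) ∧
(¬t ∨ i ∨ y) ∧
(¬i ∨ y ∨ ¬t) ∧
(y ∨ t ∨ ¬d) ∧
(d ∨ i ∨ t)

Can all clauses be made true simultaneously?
Yes

Yes, the formula is satisfiable.

One satisfying assignment is: i=True, d=True, u=False, y=True, t=False

Verification: With this assignment, all 15 clauses evaluate to true.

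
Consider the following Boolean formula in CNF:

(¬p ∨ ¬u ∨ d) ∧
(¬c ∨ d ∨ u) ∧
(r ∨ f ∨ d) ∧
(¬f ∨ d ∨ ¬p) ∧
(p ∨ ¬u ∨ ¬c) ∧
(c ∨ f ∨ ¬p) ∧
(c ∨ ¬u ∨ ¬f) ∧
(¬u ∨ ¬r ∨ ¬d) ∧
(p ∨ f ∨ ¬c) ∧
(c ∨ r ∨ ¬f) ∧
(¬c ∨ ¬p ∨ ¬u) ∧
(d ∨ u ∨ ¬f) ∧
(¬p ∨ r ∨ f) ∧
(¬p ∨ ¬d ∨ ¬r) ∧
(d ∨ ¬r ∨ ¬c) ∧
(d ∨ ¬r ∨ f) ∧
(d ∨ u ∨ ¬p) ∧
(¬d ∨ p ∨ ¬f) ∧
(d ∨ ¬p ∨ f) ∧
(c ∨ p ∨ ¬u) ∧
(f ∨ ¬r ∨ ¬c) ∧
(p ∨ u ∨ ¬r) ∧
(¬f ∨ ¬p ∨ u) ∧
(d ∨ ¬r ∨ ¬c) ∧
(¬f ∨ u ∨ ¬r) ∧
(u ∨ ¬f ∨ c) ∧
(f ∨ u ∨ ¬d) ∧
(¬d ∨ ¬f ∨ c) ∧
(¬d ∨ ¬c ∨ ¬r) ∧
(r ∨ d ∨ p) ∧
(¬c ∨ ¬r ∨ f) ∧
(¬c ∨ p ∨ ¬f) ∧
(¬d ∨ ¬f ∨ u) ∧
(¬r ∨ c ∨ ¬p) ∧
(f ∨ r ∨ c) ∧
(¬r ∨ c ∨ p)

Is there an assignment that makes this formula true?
No

No, the formula is not satisfiable.

No assignment of truth values to the variables can make all 36 clauses true simultaneously.

The formula is UNSAT (unsatisfiable).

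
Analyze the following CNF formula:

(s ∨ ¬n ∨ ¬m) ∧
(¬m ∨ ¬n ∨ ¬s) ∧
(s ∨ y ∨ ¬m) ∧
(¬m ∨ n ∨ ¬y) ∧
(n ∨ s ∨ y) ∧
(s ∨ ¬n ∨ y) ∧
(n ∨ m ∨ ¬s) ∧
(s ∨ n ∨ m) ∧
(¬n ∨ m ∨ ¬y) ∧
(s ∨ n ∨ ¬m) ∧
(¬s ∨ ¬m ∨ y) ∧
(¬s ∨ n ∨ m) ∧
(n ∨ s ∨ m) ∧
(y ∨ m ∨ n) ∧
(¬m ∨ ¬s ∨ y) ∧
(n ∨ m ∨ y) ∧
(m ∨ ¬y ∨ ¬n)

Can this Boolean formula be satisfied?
Yes

Yes, the formula is satisfiable.

One satisfying assignment is: n=True, m=False, s=True, y=False

Verification: With this assignment, all 17 clauses evaluate to true.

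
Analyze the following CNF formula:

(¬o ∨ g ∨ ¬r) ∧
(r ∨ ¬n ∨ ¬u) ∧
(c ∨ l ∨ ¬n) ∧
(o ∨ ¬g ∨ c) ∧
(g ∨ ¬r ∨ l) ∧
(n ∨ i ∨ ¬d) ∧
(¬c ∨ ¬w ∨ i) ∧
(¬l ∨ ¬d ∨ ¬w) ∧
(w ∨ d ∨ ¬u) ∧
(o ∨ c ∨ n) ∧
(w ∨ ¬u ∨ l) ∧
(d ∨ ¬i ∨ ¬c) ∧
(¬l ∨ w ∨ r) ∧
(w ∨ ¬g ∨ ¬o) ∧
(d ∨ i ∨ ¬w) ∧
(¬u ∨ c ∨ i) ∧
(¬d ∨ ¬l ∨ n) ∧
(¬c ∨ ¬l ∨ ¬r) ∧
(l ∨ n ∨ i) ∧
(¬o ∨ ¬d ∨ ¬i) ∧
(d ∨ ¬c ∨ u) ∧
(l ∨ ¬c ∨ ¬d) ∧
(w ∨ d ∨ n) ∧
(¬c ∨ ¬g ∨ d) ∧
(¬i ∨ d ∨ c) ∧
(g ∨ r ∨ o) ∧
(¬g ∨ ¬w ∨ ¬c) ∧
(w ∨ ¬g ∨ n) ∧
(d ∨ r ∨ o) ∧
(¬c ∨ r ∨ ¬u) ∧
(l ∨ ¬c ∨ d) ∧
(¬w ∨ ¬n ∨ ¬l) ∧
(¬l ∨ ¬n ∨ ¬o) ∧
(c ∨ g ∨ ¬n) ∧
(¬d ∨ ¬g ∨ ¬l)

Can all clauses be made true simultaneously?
No

No, the formula is not satisfiable.

No assignment of truth values to the variables can make all 35 clauses true simultaneously.

The formula is UNSAT (unsatisfiable).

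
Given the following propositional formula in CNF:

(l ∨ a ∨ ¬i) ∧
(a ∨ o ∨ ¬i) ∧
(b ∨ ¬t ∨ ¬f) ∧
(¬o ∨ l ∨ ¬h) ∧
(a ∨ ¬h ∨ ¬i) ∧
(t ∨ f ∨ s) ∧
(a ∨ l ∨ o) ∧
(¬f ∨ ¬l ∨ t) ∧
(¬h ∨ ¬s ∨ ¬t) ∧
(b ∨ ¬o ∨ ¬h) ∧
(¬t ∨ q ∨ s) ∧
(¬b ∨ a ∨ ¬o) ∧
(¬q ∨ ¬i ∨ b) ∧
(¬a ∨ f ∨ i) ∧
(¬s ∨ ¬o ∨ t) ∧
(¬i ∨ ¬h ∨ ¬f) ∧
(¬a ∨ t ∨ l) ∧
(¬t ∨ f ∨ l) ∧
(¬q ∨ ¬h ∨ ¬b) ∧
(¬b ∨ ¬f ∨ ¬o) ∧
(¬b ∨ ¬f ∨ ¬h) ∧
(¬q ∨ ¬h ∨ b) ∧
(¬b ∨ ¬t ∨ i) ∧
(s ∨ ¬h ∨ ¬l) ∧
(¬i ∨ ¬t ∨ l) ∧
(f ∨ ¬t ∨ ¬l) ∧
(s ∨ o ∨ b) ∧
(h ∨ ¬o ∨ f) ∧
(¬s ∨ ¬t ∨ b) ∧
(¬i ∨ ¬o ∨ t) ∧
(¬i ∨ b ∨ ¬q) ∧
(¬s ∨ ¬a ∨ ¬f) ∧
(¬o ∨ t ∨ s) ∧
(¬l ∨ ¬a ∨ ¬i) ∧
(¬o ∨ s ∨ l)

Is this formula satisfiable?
Yes

Yes, the formula is satisfiable.

One satisfying assignment is: q=False, f=False, l=True, b=False, i=False, s=True, a=False, t=False, h=False, o=False

Verification: With this assignment, all 35 clauses evaluate to true.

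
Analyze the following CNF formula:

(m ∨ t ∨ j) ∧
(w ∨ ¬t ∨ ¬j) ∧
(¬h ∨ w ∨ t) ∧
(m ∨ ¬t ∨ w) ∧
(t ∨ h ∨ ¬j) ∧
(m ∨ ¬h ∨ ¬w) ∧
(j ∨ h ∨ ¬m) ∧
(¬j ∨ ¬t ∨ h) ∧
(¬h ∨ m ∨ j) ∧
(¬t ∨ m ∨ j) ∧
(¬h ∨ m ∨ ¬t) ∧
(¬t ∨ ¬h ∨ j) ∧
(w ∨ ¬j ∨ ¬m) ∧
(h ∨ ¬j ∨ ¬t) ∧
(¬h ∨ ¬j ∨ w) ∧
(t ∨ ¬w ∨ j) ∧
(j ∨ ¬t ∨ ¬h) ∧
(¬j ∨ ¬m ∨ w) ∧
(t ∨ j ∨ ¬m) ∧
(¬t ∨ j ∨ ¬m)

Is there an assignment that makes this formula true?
Yes

Yes, the formula is satisfiable.

One satisfying assignment is: w=True, h=True, m=True, t=True, j=True

Verification: With this assignment, all 20 clauses evaluate to true.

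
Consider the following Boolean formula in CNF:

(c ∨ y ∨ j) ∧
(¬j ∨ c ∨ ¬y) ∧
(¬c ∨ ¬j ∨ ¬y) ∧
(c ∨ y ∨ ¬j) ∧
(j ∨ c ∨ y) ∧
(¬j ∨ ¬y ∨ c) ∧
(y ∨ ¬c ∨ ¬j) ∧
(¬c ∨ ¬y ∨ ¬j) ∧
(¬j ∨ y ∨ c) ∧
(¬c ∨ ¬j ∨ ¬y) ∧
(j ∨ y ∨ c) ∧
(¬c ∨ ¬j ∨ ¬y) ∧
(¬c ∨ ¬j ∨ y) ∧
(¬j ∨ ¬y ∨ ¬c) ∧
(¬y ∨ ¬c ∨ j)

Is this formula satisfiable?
Yes

Yes, the formula is satisfiable.

One satisfying assignment is: y=False, j=False, c=True

Verification: With this assignment, all 15 clauses evaluate to true.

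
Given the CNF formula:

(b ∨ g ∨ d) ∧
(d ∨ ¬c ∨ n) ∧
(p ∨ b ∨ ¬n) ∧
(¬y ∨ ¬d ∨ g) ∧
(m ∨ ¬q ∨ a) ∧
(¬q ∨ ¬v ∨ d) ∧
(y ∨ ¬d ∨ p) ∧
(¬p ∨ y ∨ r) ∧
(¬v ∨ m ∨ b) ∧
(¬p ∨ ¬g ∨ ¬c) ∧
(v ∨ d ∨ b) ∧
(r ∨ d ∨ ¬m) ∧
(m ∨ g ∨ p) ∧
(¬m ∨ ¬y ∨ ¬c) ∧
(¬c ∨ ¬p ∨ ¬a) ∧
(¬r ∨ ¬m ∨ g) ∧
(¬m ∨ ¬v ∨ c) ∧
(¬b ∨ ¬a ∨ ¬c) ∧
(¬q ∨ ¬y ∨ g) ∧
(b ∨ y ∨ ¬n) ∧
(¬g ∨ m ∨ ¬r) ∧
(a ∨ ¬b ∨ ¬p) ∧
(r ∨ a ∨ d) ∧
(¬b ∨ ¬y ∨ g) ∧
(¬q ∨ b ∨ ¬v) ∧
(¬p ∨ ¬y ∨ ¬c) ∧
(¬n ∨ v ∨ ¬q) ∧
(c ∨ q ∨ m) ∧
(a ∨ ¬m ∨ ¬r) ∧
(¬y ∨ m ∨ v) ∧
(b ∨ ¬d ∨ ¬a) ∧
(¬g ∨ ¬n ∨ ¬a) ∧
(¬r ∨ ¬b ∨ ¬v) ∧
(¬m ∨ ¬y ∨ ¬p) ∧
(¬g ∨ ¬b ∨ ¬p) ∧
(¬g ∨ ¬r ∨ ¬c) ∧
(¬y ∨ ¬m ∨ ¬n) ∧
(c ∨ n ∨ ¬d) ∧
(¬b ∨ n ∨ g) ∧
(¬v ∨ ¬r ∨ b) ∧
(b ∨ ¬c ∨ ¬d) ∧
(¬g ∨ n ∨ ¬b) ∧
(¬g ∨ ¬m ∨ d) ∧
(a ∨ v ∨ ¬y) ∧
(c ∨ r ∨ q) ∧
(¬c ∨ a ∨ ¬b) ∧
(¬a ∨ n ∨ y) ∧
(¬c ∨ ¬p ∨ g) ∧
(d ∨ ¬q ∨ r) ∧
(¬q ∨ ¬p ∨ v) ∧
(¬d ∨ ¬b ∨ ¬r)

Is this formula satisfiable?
No

No, the formula is not satisfiable.

No assignment of truth values to the variables can make all 51 clauses true simultaneously.

The formula is UNSAT (unsatisfiable).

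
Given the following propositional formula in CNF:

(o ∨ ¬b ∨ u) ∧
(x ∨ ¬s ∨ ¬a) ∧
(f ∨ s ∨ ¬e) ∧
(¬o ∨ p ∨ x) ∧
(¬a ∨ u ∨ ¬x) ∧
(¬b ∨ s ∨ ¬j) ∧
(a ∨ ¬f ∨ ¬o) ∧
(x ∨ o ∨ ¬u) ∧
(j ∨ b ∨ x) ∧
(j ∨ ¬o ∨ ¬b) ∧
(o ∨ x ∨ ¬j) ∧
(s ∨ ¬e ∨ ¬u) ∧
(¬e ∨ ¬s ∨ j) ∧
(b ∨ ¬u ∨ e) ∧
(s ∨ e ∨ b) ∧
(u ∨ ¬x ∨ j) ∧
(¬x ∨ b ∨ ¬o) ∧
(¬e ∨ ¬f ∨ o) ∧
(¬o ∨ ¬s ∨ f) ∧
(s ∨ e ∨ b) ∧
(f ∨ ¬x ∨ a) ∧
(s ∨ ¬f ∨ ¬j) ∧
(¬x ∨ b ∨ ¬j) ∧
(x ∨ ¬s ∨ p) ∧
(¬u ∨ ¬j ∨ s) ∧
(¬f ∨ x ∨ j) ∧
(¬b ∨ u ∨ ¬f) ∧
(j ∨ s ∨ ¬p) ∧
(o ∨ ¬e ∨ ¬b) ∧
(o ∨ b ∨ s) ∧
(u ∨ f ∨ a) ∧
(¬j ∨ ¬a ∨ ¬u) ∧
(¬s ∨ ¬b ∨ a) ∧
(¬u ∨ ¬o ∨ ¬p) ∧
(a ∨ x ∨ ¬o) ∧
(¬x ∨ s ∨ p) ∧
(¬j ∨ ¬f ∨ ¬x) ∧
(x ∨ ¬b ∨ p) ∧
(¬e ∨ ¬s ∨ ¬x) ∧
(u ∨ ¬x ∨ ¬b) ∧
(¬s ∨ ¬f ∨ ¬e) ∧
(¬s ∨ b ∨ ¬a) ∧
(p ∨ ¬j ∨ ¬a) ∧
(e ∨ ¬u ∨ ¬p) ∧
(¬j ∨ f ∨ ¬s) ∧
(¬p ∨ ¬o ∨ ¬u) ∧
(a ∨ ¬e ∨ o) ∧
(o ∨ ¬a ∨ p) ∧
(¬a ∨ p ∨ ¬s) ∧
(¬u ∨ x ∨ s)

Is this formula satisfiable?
No

No, the formula is not satisfiable.

No assignment of truth values to the variables can make all 50 clauses true simultaneously.

The formula is UNSAT (unsatisfiable).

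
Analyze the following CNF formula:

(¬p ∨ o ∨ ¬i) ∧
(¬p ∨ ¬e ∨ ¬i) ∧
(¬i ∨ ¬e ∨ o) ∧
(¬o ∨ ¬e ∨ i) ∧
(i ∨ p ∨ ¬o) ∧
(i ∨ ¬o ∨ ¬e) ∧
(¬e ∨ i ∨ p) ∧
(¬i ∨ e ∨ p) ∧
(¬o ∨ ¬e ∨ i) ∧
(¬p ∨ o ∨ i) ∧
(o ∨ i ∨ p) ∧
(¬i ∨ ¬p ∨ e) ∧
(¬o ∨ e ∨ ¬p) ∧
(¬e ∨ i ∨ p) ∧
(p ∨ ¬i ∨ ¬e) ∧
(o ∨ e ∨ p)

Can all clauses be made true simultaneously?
No

No, the formula is not satisfiable.

No assignment of truth values to the variables can make all 16 clauses true simultaneously.

The formula is UNSAT (unsatisfiable).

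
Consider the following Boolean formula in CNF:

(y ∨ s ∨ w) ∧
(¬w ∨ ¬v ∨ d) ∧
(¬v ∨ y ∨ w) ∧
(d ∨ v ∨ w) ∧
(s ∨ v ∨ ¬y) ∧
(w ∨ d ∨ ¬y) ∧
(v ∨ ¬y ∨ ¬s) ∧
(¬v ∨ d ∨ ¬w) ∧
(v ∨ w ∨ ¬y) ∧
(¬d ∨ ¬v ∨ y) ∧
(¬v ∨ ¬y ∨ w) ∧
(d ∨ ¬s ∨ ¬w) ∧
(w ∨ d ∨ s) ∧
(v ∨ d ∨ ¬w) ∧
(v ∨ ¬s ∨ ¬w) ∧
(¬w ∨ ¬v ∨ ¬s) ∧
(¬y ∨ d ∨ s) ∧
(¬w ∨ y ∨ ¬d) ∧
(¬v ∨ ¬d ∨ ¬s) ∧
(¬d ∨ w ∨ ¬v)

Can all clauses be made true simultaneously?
Yes

Yes, the formula is satisfiable.

One satisfying assignment is: v=False, s=True, y=False, w=False, d=True

Verification: With this assignment, all 20 clauses evaluate to true.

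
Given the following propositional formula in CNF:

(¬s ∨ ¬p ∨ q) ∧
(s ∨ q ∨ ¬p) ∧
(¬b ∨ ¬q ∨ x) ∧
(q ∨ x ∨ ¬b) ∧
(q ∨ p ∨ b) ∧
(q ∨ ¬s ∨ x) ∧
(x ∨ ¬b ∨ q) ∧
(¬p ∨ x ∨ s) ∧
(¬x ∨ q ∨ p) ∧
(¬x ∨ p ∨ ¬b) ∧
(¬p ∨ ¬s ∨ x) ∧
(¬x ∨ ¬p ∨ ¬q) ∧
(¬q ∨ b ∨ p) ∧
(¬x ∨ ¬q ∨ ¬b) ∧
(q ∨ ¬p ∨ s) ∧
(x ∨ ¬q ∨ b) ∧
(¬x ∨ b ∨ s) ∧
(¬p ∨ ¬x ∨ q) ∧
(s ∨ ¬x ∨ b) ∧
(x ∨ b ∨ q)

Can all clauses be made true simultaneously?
No

No, the formula is not satisfiable.

No assignment of truth values to the variables can make all 20 clauses true simultaneously.

The formula is UNSAT (unsatisfiable).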